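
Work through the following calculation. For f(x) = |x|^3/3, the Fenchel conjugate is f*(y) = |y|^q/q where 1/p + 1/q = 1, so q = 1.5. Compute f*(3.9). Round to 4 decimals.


The conjugate exponent q satisfies 1/p + 1/q = 1.
p = 3, so q = 3/(3 - 1) = 1.5
|y|^q = 3.9^1.5 = 7.7019
f*(3.9) = 7.7019 / 1.5 = 5.1346


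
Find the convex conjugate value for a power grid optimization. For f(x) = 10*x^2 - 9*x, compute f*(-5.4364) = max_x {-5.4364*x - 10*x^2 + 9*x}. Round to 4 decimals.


f*(y) = sup_x {y*x - a*x^2 - b*x} = sup_x {(y-b)*x - a*x^2}
FOC: (y - b) - 2a*x = 0 => x* = (y - b)/(2a)
x* = (-5.4364 + 9)/(2*10) = 0.1782
f*(-5.4364) = (y-b)^2/(4a) = (-5.4364 + 9)^2/(4*10)
= 12.6992/40 = 0.3175


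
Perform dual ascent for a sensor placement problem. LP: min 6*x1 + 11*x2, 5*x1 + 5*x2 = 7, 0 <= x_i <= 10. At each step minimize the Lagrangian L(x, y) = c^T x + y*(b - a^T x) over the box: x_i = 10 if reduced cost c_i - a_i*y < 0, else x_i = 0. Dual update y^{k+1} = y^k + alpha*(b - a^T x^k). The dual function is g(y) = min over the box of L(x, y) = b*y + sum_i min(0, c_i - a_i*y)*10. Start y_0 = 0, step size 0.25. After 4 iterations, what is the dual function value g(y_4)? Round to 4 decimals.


Dual ascent for LP: min 6*x1 + 11*x2, 5*x1 + 5*x2 = 7, 0 <= x_i <= 10
Step 1: y^k = 0.0, reduced costs: (6.0, 11.0)
  x^k = (0.0, 0.0), subgradient = b - a^T x = 7.0
  y^{k+1} = 0.0 + 0.25*7.0 = 1.75
Step 2: y^k = 1.75, reduced costs: (-2.75, 2.25)
  x^k = (10.0, 0.0), subgradient = b - a^T x = -43.0
  y^{k+1} = 1.75 + 0.25*-43.0 = -9.0
Step 3: y^k = -9.0, reduced costs: (51.0, 56.0)
  x^k = (0.0, 0.0), subgradient = b - a^T x = 7.0
  y^{k+1} = -9.0 + 0.25*7.0 = -7.25
Step 4: y^k = -7.25, reduced costs: (42.25, 47.25)
  x^k = (0.0, 0.0), subgradient = b - a^T x = 7.0
  y^{k+1} = -7.25 + 0.25*7.0 = -5.5
Dual objective at y_4 = -5.5: reduced costs (33.5, 38.5), box minimizer x = (0.0, 0.0)
g(y_4) = b*y + (c1 - a1*y)*x1 + (c2 - a2*y)*x2 = 7*(-5.5) + 33.5*0.0 + 38.5*0.0 = -38.5 + 0.0 + 0.0 = -38.5


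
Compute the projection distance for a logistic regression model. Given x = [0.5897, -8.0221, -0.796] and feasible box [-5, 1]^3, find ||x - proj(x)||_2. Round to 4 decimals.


Project each component onto [-5, 1].
clip(0.5897) = 0.5897, clip(-8.0221) = -5.0, clip(-0.796) = -0.796
Projection = [0.5897, -5.0, -0.796]
Squared diffs: [0.0, 9.1331, 0.0]
Distance = sqrt(9.1331) = 3.0221


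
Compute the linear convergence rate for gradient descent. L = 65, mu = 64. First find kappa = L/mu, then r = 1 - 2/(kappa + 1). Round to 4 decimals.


Step 1: Compute the condition number.
kappa = L/mu = 65/64 = 1.0156
Step 2: Compute the convergence rate.
r = 1 - 2/(kappa + 1) = 1 - 2*mu/(L + mu) = (L - mu)/(L + mu) = 1/129 = 0.0078


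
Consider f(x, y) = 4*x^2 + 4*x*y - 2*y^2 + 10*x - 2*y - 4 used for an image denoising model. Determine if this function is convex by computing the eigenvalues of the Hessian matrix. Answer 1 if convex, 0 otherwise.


The Hessian of f(x,y) = 4*x^2 + 4*x*y - 2*y^2 + 10*x - 2*y - 4 is:
H = [[8, 4], [4, -4]]
Trace = 8 - 4 = 4
Determinant = 8*-4 - (4)^2 = -48
Discriminant = (4)^2 - 4*-48 = 208.0
Eigenvalues: lambda_1 = -5.2111, lambda_2 = 9.2111
The function is not convex.

0


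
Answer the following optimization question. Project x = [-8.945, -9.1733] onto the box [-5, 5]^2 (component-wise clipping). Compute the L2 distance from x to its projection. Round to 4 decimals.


Project each component onto [-5, 5].
clip(-8.945) = -5.0, clip(-9.1733) = -5.0
Projection = [-5.0, -5.0]
Squared diffs: [15.563, 17.4164]
Distance = sqrt(32.9794) = 5.7428


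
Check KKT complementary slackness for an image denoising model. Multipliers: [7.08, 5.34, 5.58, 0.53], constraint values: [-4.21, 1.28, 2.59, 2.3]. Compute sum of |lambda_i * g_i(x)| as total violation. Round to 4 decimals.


KKT complementary slackness check:
lambda_1 * g_1 = 7.08 * -4.21 = -29.8068
lambda_2 * g_2 = 5.34 * 1.28 = 6.8352
lambda_3 * g_3 = 5.58 * 2.59 = 14.4522
lambda_4 * g_4 = 0.53 * 2.3 = 1.219
Total violation = 29.8068 + 6.8352 + 14.4522 + 1.219 = 52.3132


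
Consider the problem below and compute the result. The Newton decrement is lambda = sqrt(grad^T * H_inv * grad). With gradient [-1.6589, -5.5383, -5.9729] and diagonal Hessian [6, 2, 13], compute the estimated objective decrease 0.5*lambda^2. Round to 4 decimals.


Step 1: H is diagonal, so H^(-1) * g = [-0.2765, -2.7692, -0.4595].
Step 2: g^T H^(-1) g = sum_i g_i^2 / H_ii
  = (-1.6589)^2/6 + (-5.5383)^2/2 + (-5.9729)^2/13
  = 0.4587 + 15.3364 + 2.7443 = 18.5393
Step 3: Objective decrease = 0.5 * g^T H^(-1) g = 9.2697


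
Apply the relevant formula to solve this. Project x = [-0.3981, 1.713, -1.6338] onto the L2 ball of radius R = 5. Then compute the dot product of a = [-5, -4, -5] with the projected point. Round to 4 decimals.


Step 1: Compute ||x|| (intermediates to 6 decimals).
||x|| = sqrt((-0.3981)^2 + 1.713^2 + (-1.6338)^2) = 2.400449
Step 2: Project.
Since ||x|| <= R, proj = x (no scaling needed).
proj(x) = [-0.3981, 1.713, -1.6338]
Step 3: Dot product.
a^T * proj(x) = -5*(-0.3981) - 4*1.713 - 5*(-1.6338) = 3.3075


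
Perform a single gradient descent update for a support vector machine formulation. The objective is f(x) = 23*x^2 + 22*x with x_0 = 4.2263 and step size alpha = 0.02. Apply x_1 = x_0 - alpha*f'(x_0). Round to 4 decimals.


We compute the gradient at x_0 and apply the update.
f'(x) = 46*x + 22
f'(4.2263) = 46*4.2263 + 22 = 216.4098
x_1 = 4.2263 - 0.02*216.4098 = -0.1019


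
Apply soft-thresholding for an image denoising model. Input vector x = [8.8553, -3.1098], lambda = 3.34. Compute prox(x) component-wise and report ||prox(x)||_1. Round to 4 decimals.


Soft-thresholding with lambda = 3.34:
prox(8.8553) = sign(8.8553)*max(|8.8553| - 3.34, 0) = 5.5153
prox(-3.1098) = sign(-3.1098)*max(|-3.1098| - 3.34, 0) = 0.0
prox(x) = [5.5153, 0.0]
||prox(x)||_1 = 5.5153 + 0.0 = 5.5153


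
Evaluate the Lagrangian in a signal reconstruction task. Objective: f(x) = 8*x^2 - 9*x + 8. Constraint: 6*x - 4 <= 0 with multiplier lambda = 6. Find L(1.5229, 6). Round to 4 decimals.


Step 1: Evaluate f(x).
f(1.5229) = 8*1.5229^2 - 9*1.5229 + 8 = 12.8477
Step 2: Evaluate g(x).
g(1.5229) = 6*1.5229 - 4 = 5.1374
Step 3: Compute Lagrangian.
L = 12.8477 + 6*5.1374 = 43.6721


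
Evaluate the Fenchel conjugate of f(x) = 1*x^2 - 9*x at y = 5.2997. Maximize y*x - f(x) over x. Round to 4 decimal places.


f*(y) = sup_x {y*x - a*x^2 - b*x} = sup_x {(y-b)*x - a*x^2}
FOC: (y - b) - 2a*x = 0 => x* = (y - b)/(2a)
x* = (5.2997 + 9)/(2*1) = 7.1499
f*(5.2997) = (y-b)^2/(4a) = (5.2997 + 9)^2/(4*1)
= 204.4814/4 = 51.1204


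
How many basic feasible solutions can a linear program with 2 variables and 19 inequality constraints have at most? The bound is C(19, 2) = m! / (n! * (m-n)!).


Each vertex corresponds to some choice of n active constraints out of m, so the number of vertices is at most C(m, n) = m! / (n!(m-n)!).
m = 19, n = 2
Numerator: 19 * 18
Denominator: 2! = 2
C(19, 2) = 171


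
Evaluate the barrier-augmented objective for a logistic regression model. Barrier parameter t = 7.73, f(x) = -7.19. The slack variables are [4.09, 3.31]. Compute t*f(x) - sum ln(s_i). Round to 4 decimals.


Step 1: Compute log-barrier.
ln values: [1.4085, 1.1969]
phi = -(1.4085 + 1.1969) = -2.6055
Step 2: Compute augmented objective.
t*f(x) = 7.73*-7.19 = -55.5787
Total = -55.5787 - 2.6055 = -58.1842


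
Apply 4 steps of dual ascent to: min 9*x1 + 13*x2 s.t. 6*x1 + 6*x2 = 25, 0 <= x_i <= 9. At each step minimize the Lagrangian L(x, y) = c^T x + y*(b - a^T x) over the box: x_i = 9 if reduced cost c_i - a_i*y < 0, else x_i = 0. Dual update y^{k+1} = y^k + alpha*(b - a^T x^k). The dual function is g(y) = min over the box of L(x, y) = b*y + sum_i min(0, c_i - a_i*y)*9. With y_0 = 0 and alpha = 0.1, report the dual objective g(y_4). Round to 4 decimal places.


Dual ascent for LP: min 9*x1 + 13*x2, 6*x1 + 6*x2 = 25, 0 <= x_i <= 9
Step 1: y^k = 0.0, reduced costs: (9.0, 13.0)
  x^k = (0.0, 0.0), subgradient = b - a^T x = 25.0
  y^{k+1} = 0.0 + 0.1*25.0 = 2.5
Step 2: y^k = 2.5, reduced costs: (-6.0, -2.0)
  x^k = (9.0, 9.0), subgradient = b - a^T x = -83.0
  y^{k+1} = 2.5 + 0.1*-83.0 = -5.8
Step 3: y^k = -5.8, reduced costs: (43.8, 47.8)
  x^k = (0.0, 0.0), subgradient = b - a^T x = 25.0
  y^{k+1} = -5.8 + 0.1*25.0 = -3.3
Step 4: y^k = -3.3, reduced costs: (28.8, 32.8)
  x^k = (0.0, 0.0), subgradient = b - a^T x = 25.0
  y^{k+1} = -3.3 + 0.1*25.0 = -0.8
Dual objective at y_4 = -0.8: reduced costs (13.8, 17.8), box minimizer x = (0.0, 0.0)
g(y_4) = b*y + (c1 - a1*y)*x1 + (c2 - a2*y)*x2 = 25*(-0.8) + 13.8*0.0 + 17.8*0.0 = -20.0 + 0.0 + 0.0 = -20.0


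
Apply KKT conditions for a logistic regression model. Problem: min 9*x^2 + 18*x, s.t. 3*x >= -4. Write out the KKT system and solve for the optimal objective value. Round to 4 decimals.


Step 1: Try lambda = 0 (constraint inactive).
Stationarity: 2*9*x + 18 = 0
x* = -18/(2*9) = -1.0
Check constraint: 3*-1.0 = -3.0 >= -4 -- satisfied.
Step 2: Compute optimal value.
f(x*) = 9*(-1.0)^2 + 18*(-1.0) = -9.0


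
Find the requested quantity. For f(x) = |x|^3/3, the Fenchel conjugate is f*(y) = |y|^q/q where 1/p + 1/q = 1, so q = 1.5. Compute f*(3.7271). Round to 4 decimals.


The conjugate exponent q satisfies 1/p + 1/q = 1.
p = 3, so q = 3/(3 - 1) = 1.5
|y|^q = 3.7271^1.5 = 7.1954
f*(3.7271) = 7.1954 / 1.5 = 4.797


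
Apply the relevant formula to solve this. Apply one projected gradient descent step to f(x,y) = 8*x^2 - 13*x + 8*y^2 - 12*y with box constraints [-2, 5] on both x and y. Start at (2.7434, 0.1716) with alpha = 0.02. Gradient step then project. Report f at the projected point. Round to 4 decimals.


Step 1: Compute gradient at (2.7434, 0.1716).
grad_x = 2*8*2.7434 - 13 = 30.8944
grad_y = 2*8*0.1716 - 12 = -9.2544
Step 2: Gradient step.
x_raw = 2.7434 - 0.02*30.8944 = 2.1255
y_raw = 0.1716 - 0.02*-9.2544 = 0.3567
Step 3: Project onto [-2, 5].
x_proj = clip(2.1255) = 2.1255
y_proj = clip(0.3567) = 0.3567
Step 4: Evaluate f.
f(2.1255, 0.3567) = 5.2483


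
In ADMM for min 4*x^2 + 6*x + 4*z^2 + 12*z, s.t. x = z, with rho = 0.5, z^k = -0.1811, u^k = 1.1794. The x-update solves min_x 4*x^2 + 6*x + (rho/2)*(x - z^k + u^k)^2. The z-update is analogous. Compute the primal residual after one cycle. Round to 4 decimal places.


ADMM iteration with rho = 0.5, z^k = -0.1811, u^k = 1.1794
Step 1: x-update.
Minimize 4*x^2 + 6*x + (0.5/2)*(x + 0.1811 + 1.1794)^2
FOC: (2*4 + 0.5)*x = -6 + 0.5*(-0.1811 - 1.1794)
x^{k+1} = -0.7859
Step 2: z-update.
Minimize 4*z^2 + 12*z + (0.5/2)*(-0.7859 - z + 1.1794)^2
FOC: (2*4 + 0.5)*z = -12 + 0.5*(-0.7859 + 1.1794)
z^{k+1} = -1.3886
Step 3: u-update.
u^{k+1} = 1.1794 - 0.7859 + 1.3886 = 1.7821
Step 4: Primal residual = |-0.7859 + 1.3886| = 0.6027


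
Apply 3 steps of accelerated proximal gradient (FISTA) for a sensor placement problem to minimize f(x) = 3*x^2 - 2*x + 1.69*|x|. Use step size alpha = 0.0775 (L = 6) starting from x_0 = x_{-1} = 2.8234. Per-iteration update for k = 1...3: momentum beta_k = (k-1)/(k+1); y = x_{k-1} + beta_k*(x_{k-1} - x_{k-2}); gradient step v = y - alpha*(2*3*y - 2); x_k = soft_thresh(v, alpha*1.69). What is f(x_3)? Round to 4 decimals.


FISTA on f(x) = 3*x^2 - 2*x + 1.69*|x|
L = 6, alpha = 0.0775
Iteration 1: beta = 0.0, y = 2.8234 + 0.0*(2.8234 - 2.8234) = 2.8234
  grad(y) = 14.9404, v = y - alpha*grad = 1.6655
  prox(v) = soft_thresh(1.6655, 0.131) = 1.5345
Iteration 2: beta = 0.3333, y = 1.5345 + 0.3333*(1.5345 - 2.8234) = 1.1049
  grad(y) = 4.6296, v = y - alpha*grad = 0.7461
  prox(v) = soft_thresh(0.7461, 0.131) = 0.6152
Iteration 3: beta = 0.5, y = 0.6152 + 0.5*(0.6152 - 1.5345) = 0.1555
  grad(y) = -1.0672, v = y - alpha*grad = 0.2382
  prox(v) = soft_thresh(0.2382, 0.131) = 0.1072
f(x_3) = 3*0.1072^2 - 2*0.1072 + 1.69*|0.1072| = 0.0012


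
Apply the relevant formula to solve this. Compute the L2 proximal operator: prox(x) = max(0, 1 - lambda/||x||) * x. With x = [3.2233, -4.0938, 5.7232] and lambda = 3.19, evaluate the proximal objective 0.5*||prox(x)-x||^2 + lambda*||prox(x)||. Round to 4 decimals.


Step 1: Compute ||x||.
||x|| = 7.7398
Step 2: Compute scaling factor.
scale = max(0, 1 - 3.19/7.7398) = 0.5878
Step 3: prox(x) = [1.8948, -2.4065, 3.3643]
||prox(x)|| = 4.5498
Step 4: Proximal objective.
0.5*||prox-x||^2 = 5.0881
lambda*||prox|| = 14.5139
Total = 19.6018


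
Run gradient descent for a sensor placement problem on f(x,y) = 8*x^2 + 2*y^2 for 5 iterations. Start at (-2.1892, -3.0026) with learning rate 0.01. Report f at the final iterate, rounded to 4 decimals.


Gradient descent on f(x,y) = 8*x^2 + 2*y^2.
Starting point: (-2.1892, -3.0026), alpha = 0.01
Step 1: grad_x = 2*8*-2.1892 = -35.0272, grad_y = 2*2*-3.0026 = -12.0104
  x_1 = -2.1892 - 0.01*-35.0272 = -1.8389
  y_1 = -3.0026 - 0.01*-12.0104 = -2.8825
Step 2: grad_x = 2*8*-1.8389 = -29.4228, grad_y = 2*2*-2.8825 = -11.53
  x_2 = -1.8389 - 0.01*-29.4228 = -1.5447
  y_2 = -2.8825 - 0.01*-11.53 = -2.7672
Step 3: grad_x = 2*8*-1.5447 = -24.7152, grad_y = 2*2*-2.7672 = -11.0688
  x_3 = -1.5447 - 0.01*-24.7152 = -1.2975
  y_3 = -2.7672 - 0.01*-11.0688 = -2.6565
Step 4: grad_x = 2*8*-1.2975 = -20.7608, grad_y = 2*2*-2.6565 = -10.626
  x_4 = -1.2975 - 0.01*-20.7608 = -1.0899
  y_4 = -2.6565 - 0.01*-10.626 = -2.5502
Step 5: grad_x = 2*8*-1.0899 = -17.439, grad_y = 2*2*-2.5502 = -10.201
  x_5 = -1.0899 - 0.01*-17.439 = -0.9155
  y_5 = -2.5502 - 0.01*-10.201 = -2.4482
f(-0.9155, -2.4482) = 8*(-0.9155)^2 + 2*(-2.4482)^2 = 18.6936


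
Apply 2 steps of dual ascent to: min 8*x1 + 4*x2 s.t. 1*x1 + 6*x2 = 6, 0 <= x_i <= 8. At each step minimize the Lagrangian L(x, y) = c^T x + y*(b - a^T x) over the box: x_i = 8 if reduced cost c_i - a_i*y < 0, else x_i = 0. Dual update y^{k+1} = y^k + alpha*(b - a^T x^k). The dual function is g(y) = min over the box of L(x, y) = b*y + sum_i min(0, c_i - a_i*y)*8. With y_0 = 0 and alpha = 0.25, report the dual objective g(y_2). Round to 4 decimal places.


Dual ascent for LP: min 8*x1 + 4*x2, 1*x1 + 6*x2 = 6, 0 <= x_i <= 8
Step 1: y^k = 0.0, reduced costs: (8.0, 4.0)
  x^k = (0.0, 0.0), subgradient = b - a^T x = 6.0
  y^{k+1} = 0.0 + 0.25*6.0 = 1.5
Step 2: y^k = 1.5, reduced costs: (6.5, -5.0)
  x^k = (0.0, 8.0), subgradient = b - a^T x = -42.0
  y^{k+1} = 1.5 + 0.25*-42.0 = -9.0
Dual objective at y_2 = -9.0: reduced costs (17.0, 58.0), box minimizer x = (0.0, 0.0)
g(y_2) = b*y + (c1 - a1*y)*x1 + (c2 - a2*y)*x2 = 6*(-9.0) + 17.0*0.0 + 58.0*0.0 = -54.0 + 0.0 + 0.0 = -54.0


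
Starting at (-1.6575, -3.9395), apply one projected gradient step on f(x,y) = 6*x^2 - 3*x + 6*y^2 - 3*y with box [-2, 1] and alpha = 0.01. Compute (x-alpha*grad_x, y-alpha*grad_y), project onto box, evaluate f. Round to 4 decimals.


Step 1: Compute gradient at (-1.6575, -3.9395).
grad_x = 2*6*-1.6575 - 3 = -22.89
grad_y = 2*6*-3.9395 - 3 = -50.274
Step 2: Gradient step.
x_raw = -1.6575 - 0.01*-22.89 = -1.4286
y_raw = -3.9395 - 0.01*-50.274 = -3.4368
Step 3: Project onto [-2, 1].
x_proj = clip(-1.4286) = -1.4286
y_proj = clip(-3.4368) = -2.0
Step 4: Evaluate f.
f(-1.4286, -2.0) = 46.5312


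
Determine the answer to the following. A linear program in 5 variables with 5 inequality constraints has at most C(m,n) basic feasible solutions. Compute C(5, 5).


Each vertex corresponds to some choice of n active constraints out of m, so the number of vertices is at most C(m, n) = m! / (n!(m-n)!).
m = 5, n = 5
Numerator: 5 * 4 * 3 * 2 * 1
Denominator: 5! = 120
C(5, 5) = 1


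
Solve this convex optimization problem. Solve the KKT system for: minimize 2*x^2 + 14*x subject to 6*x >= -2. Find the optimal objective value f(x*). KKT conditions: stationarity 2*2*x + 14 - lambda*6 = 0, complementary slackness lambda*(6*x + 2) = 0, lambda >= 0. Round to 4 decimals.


Step 1: Try lambda = 0 (constraint inactive).
x_unc = -14/(2*2) = -3.5
Check: 6*-3.5 = -21.0 < -2 -- violated!
Step 2: Constraint must be active: 6*x = -2
x* = -2/6 = -1/3 = -0.3333 (rounded; the exact value -1/3 is used below)
lambda = (2*2*(-1/3) + 14)/6 = 2.1111
Step 3: Compute optimal value.
f(x*) = 2*(-1/3)^2 + 14*(-1/3) = -4.4444


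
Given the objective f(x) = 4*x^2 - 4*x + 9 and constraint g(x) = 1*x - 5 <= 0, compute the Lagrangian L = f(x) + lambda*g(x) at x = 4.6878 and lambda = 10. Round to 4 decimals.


Step 1: Evaluate f(x).
f(4.6878) = 4*4.6878^2 - 4*4.6878 + 9 = 78.1507
Step 2: Evaluate g(x).
g(4.6878) = 1*4.6878 - 5 = -0.3122
Step 3: Compute Lagrangian.
L = 78.1507 + 10*-0.3122 = 75.0287


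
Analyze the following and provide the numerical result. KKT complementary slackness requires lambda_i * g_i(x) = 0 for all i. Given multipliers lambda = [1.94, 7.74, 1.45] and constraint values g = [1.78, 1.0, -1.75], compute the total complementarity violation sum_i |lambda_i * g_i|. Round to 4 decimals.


KKT complementary slackness check:
lambda_1 * g_1 = 1.94 * 1.78 = 3.4532
lambda_2 * g_2 = 7.74 * 1.0 = 7.74
lambda_3 * g_3 = 1.45 * -1.75 = -2.5375
Total violation = 3.4532 + 7.74 + 2.5375 = 13.7307


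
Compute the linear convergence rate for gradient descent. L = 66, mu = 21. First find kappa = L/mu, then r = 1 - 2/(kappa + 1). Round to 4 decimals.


Step 1: Compute the condition number.
kappa = L/mu = 66/21 = 3.1429
Step 2: Compute the convergence rate.
r = 1 - 2/(kappa + 1) = 1 - 2*mu/(L + mu) = (L - mu)/(L + mu) = 45/87 = 0.5172


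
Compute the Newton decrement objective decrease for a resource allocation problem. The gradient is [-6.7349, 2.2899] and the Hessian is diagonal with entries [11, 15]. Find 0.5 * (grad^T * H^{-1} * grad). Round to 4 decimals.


Step 1: H is diagonal, so H^(-1) * g = [-0.6123, 0.1527].
Step 2: g^T H^(-1) g = sum_i g_i^2 / H_ii
  = (-6.7349)^2/11 + (2.2899)^2/15
  = 4.1235 + 0.3496 = 4.4731
Step 3: Objective decrease = 0.5 * g^T H^(-1) g = 2.2366


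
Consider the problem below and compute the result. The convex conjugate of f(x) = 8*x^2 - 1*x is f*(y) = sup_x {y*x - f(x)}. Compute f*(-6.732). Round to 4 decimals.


f*(y) = sup_x {y*x - a*x^2 - b*x} = sup_x {(y-b)*x - a*x^2}
FOC: (y - b) - 2a*x = 0 => x* = (y - b)/(2a)
x* = (-6.732 + 1)/(2*8) = -0.3583
f*(-6.732) = (y-b)^2/(4a) = (-6.732 + 1)^2/(4*8)
= 32.8558/32 = 1.0267


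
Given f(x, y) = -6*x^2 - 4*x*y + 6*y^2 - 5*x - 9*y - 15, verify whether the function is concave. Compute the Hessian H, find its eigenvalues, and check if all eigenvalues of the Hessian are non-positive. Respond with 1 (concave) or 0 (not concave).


The Hessian of f(x,y) = -6*x^2 - 4*x*y + 6*y^2 - 5*x - 9*y - 15 is:
H = [[-12, -4], [-4, 12]]
Trace = -12 + 12 = 0
Determinant = -12*12 - (-4)^2 = -160
Discriminant = (0)^2 - 4*-160 = 640.0
Eigenvalues: lambda_1 = -12.6491, lambda_2 = 12.6491
The function is not concave.

0


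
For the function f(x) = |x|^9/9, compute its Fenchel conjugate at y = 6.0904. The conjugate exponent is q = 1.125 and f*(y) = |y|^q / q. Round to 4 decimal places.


The conjugate exponent q satisfies 1/p + 1/q = 1.
p = 9, so q = 9/(9 - 1) = 1.125
|y|^q = 6.0904^1.125 = 7.6335
f*(6.0904) = 7.6335 / 1.125 = 6.7854


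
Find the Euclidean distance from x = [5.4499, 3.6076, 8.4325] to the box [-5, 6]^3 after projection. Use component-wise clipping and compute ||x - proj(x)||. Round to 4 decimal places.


Project each component onto [-5, 6].
clip(5.4499) = 5.4499, clip(3.6076) = 3.6076, clip(8.4325) = 6.0
Projection = [5.4499, 3.6076, 6.0]
Squared diffs: [0.0, 0.0, 5.9171]
Distance = sqrt(5.9171) = 2.4325


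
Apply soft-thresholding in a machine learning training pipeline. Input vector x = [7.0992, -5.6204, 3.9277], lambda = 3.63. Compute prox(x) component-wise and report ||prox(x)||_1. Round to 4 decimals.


Soft-thresholding with lambda = 3.63:
prox(7.0992) = sign(7.0992)*max(|7.0992| - 3.63, 0) = 3.4692
prox(-5.6204) = sign(-5.6204)*max(|-5.6204| - 3.63, 0) = -1.9904
prox(3.9277) = sign(3.9277)*max(|3.9277| - 3.63, 0) = 0.2977
prox(x) = [3.4692, -1.9904, 0.2977]
||prox(x)||_1 = 3.4692 + 1.9904 + 0.2977 = 5.7573


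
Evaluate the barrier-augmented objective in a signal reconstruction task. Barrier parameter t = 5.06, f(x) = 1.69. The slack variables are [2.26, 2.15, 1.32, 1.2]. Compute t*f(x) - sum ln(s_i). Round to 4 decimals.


Step 1: Compute log-barrier.
ln values: [0.8154, 0.7655, 0.2776, 0.1823]
phi = -(0.8154 + 0.7655 + 0.2776 + 0.1823) = -2.0408
Step 2: Compute augmented objective.
t*f(x) = 5.06*1.69 = 8.5514
Total = 8.5514 - 2.0408 = 6.5106


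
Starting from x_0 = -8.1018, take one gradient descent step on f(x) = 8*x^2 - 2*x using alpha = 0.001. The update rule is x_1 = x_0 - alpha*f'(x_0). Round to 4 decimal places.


We compute the gradient at x_0 and apply the update.
f'(x) = 16*x - 2
f'(-8.1018) = 16*-8.1018 - 2 = -131.6288
x_1 = -8.1018 - 0.001*-131.6288 = -7.9702


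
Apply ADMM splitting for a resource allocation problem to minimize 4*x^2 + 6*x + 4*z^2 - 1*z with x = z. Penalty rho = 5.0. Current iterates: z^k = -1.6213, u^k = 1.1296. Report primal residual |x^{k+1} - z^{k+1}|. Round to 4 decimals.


ADMM iteration with rho = 5.0, z^k = -1.6213, u^k = 1.1296
Step 1: x-update.
Minimize 4*x^2 + 6*x + (5.0/2)*(x + 1.6213 + 1.1296)^2
FOC: (2*4 + 5.0)*x = -6 + 5.0*(-1.6213 - 1.1296)
x^{k+1} = -1.5196
Step 2: z-update.
Minimize 4*z^2 - 1*z + (5.0/2)*(-1.5196 - z + 1.1296)^2
FOC: (2*4 + 5.0)*z = 1 + 5.0*(-1.5196 + 1.1296)
z^{k+1} = -0.0731
Step 3: u-update.
u^{k+1} = 1.1296 - 1.5196 + 0.0731 = -0.3169
Step 4: Primal residual = |-1.5196 + 0.0731| = 1.4465


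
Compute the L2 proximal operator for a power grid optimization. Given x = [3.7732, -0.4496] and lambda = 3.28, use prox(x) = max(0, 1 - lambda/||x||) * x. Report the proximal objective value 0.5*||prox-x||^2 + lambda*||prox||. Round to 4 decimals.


Step 1: Compute ||x||.
||x|| = 3.7999
Step 2: Compute scaling factor.
scale = max(0, 1 - 3.28/3.7999) = 0.1368
Step 3: prox(x) = [0.5162, -0.0615]
||prox(x)|| = 0.5199
Step 4: Proximal objective.
0.5*||prox-x||^2 = 5.3792
lambda*||prox|| = 1.7053
Total = 7.0844


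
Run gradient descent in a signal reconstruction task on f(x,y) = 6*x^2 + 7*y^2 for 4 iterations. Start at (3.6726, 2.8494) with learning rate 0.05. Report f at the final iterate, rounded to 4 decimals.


Gradient descent on f(x,y) = 6*x^2 + 7*y^2.
Starting point: (3.6726, 2.8494), alpha = 0.05
Step 1: grad_x = 2*6*3.6726 = 44.0712, grad_y = 2*7*2.8494 = 39.8916
  x_1 = 3.6726 - 0.05*44.0712 = 1.469
  y_1 = 2.8494 - 0.05*39.8916 = 0.8548
Step 2: grad_x = 2*6*1.469 = 17.6285, grad_y = 2*7*0.8548 = 11.9675
  x_2 = 1.469 - 0.05*17.6285 = 0.5876
  y_2 = 0.8548 - 0.05*11.9675 = 0.2564
Step 3: grad_x = 2*6*0.5876 = 7.0514, grad_y = 2*7*0.2564 = 3.5902
  x_3 = 0.5876 - 0.05*7.0514 = 0.235
  y_3 = 0.2564 - 0.05*3.5902 = 0.0769
Step 4: grad_x = 2*6*0.235 = 2.8206, grad_y = 2*7*0.0769 = 1.0771
  x_4 = 0.235 - 0.05*2.8206 = 0.094
  y_4 = 0.0769 - 0.05*1.0771 = 0.0231
f(0.094, 0.0231) = 6*0.094^2 + 7*0.0231^2 = 0.0568


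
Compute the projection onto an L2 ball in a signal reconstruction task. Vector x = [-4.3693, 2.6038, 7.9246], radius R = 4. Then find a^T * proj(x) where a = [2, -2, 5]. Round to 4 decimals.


Step 1: Compute ||x|| (intermediates to 6 decimals).
||x|| = sqrt((-4.3693)^2 + 2.6038^2 + 7.9246^2) = 9.416467
Step 2: Project.
Since ||x|| > R, scale = R/||x|| = 4/9.416467 = 0.424788, proj(x) = scale * x
proj(x) = [-1.856026, 1.106063, 3.366275]
Step 3: Dot product.
a^T * proj(x) = 2*(-1.856026) - 2*1.106063 + 5*3.366275 = 10.9072


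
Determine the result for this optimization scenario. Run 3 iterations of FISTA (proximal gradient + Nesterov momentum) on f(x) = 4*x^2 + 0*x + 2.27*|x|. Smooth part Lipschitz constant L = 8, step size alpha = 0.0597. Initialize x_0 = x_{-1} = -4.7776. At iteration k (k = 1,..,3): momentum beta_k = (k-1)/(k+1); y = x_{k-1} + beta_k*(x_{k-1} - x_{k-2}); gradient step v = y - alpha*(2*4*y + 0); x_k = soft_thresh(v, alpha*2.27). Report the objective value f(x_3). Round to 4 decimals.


FISTA on f(x) = 4*x^2 + 0*x + 2.27*|x|
L = 8, alpha = 0.0597
Iteration 1: beta = 0.0, y = -4.7776 + 0.0*(-4.7776 + 4.7776) = -4.7776
  grad(y) = -38.2208, v = y - alpha*grad = -2.4958
  prox(v) = soft_thresh(-2.4958, 0.1355) = -2.3603
Iteration 2: beta = 0.3333, y = -2.3603 + 0.3333*(-2.3603 + 4.7776) = -1.5545
  grad(y) = -12.4363, v = y - alpha*grad = -0.8121
  prox(v) = soft_thresh(-0.8121, 0.1355) = -0.6766
Iteration 3: beta = 0.5, y = -0.6766 + 0.5*(-0.6766 + 2.3603) = 0.1653
  grad(y) = 1.3224, v = y - alpha*grad = 0.0864
  prox(v) = soft_thresh(0.0864, 0.1355) = 0.0
f(x_3) = 4*0.0^2 + 0*0.0 + 2.27*|0.0| = 0.0


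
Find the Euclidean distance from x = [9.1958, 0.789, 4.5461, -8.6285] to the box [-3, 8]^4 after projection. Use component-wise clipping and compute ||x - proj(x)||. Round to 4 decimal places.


Project each component onto [-3, 8].
clip(9.1958) = 8.0, clip(0.789) = 0.789, clip(4.5461) = 4.5461, clip(-8.6285) = -3.0
Projection = [8.0, 0.789, 4.5461, -3.0]
Squared diffs: [1.4299, 0.0, 0.0, 31.68]
Distance = sqrt(33.1099) = 5.7541


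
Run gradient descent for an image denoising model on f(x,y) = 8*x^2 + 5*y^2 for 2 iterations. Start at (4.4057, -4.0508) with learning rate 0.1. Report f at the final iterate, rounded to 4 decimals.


Gradient descent on f(x,y) = 8*x^2 + 5*y^2.
Starting point: (4.4057, -4.0508), alpha = 0.1
Step 1: grad_x = 2*8*4.4057 = 70.4912, grad_y = 2*5*-4.0508 = -40.508
  x_1 = 4.4057 - 0.1*70.4912 = -2.6434
  y_1 = -4.0508 - 0.1*-40.508 = 0.0
Step 2: grad_x = 2*8*-2.6434 = -42.2947, grad_y = 2*5*0.0 = 0.0
  x_2 = -2.6434 - 0.1*-42.2947 = 1.5861
  y_2 = 0.0 - 0.1*0.0 = 0.0
f(1.5861, 0.0) = 8*1.5861^2 + 5*0.0^2 = 20.1245


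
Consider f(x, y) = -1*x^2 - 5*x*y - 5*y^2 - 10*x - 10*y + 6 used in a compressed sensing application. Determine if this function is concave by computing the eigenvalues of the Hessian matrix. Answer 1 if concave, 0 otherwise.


The Hessian of f(x,y) = -1*x^2 - 5*x*y - 5*y^2 - 10*x - 10*y + 6 is:
H = [[-2, -5], [-5, -10]]
Trace = -2 - 10 = -12
Determinant = -2*-10 - (-5)^2 = -5
Discriminant = (-12)^2 - 4*-5 = 164.0
Eigenvalues: lambda_1 = -12.4031, lambda_2 = 0.4031
The function is not concave.

0


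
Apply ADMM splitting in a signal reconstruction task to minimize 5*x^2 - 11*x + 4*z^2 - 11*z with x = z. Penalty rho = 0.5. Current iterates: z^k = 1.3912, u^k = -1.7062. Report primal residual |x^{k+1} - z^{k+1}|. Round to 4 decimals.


ADMM iteration with rho = 0.5, z^k = 1.3912, u^k = -1.7062
Step 1: x-update.
Minimize 5*x^2 - 11*x + (0.5/2)*(x - 1.3912 - 1.7062)^2
FOC: (2*5 + 0.5)*x = 11 + 0.5*(1.3912 + 1.7062)
x^{k+1} = 1.1951
Step 2: z-update.
Minimize 4*z^2 - 11*z + (0.5/2)*(1.1951 - z - 1.7062)^2
FOC: (2*4 + 0.5)*z = 11 + 0.5*(1.1951 - 1.7062)
z^{k+1} = 1.2641
Step 3: u-update.
u^{k+1} = -1.7062 + 1.1951 - 1.2641 = -1.7751
Step 4: Primal residual = |1.1951 - 1.2641| = 0.0689


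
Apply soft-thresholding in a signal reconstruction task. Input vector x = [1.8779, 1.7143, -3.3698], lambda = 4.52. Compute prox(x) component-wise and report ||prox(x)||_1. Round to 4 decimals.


Soft-thresholding with lambda = 4.52:
prox(1.8779) = sign(1.8779)*max(|1.8779| - 4.52, 0) = 0.0
prox(1.7143) = sign(1.7143)*max(|1.7143| - 4.52, 0) = 0.0
prox(-3.3698) = sign(-3.3698)*max(|-3.3698| - 4.52, 0) = 0.0
prox(x) = [0.0, 0.0, 0.0]
||prox(x)||_1 = 0.0 + 0.0 + 0.0 = 0.0


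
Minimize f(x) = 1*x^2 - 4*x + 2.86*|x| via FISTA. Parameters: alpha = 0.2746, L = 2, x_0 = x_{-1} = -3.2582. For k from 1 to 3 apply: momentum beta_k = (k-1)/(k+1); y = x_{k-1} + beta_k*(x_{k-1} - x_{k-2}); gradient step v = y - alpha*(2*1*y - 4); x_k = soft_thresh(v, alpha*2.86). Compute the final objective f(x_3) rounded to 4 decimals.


FISTA on f(x) = 1*x^2 - 4*x + 2.86*|x|
L = 2, alpha = 0.2746
Iteration 1: beta = 0.0, y = -3.2582 + 0.0*(-3.2582 + 3.2582) = -3.2582
  grad(y) = -10.5164, v = y - alpha*grad = -0.3704
  prox(v) = soft_thresh(-0.3704, 0.7854) = 0.0
Iteration 2: beta = 0.3333, y = 0.0 + 0.3333*(0.0 + 3.2582) = 1.0861
  grad(y) = -1.8279, v = y - alpha*grad = 1.588
  prox(v) = soft_thresh(1.588, 0.7854) = 0.8026
Iteration 3: beta = 0.5, y = 0.8026 + 0.5*(0.8026 - 0.0) = 1.204
  grad(y) = -1.5921, v = y - alpha*grad = 1.6411
  prox(v) = soft_thresh(1.6411, 0.7854) = 0.8558
f(x_3) = 1*0.8558^2 - 4*0.8558 + 2.86*|0.8558| = -0.2432


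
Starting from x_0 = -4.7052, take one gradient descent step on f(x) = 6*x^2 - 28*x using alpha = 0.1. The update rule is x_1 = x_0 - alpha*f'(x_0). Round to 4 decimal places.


We compute the gradient at x_0 and apply the update.
f'(x) = 12*x - 28
f'(-4.7052) = 12*-4.7052 - 28 = -84.4624
x_1 = -4.7052 - 0.1*-84.4624 = 3.741


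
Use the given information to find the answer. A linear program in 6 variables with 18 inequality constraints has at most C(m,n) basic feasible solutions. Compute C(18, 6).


Each vertex corresponds to some choice of n active constraints out of m, so the number of vertices is at most C(m, n) = m! / (n!(m-n)!).
m = 18, n = 6
Numerator: 18 * 17 * 16 * 15 * 14 * 13
Denominator: 6! = 720
C(18, 6) = 18564


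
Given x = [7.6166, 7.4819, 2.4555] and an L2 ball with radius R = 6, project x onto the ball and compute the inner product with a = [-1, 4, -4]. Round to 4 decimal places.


Step 1: Compute ||x|| (intermediates to 6 decimals).
||x|| = sqrt(7.6166^2 + 7.4819^2 + 2.4555^2) = 10.955405
Step 2: Project.
Since ||x|| > R, scale = R/||x|| = 6/10.955405 = 0.547675, proj(x) = scale * x
proj(x) = [4.171421, 4.09765, 1.344816]
Step 3: Dot product.
a^T * proj(x) = -1*4.171421 + 4*4.09765 - 4*1.344816 = 6.8399


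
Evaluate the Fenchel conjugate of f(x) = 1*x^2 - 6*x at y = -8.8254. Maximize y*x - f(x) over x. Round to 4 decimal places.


f*(y) = sup_x {y*x - a*x^2 - b*x} = sup_x {(y-b)*x - a*x^2}
FOC: (y - b) - 2a*x = 0 => x* = (y - b)/(2a)
x* = (-8.8254 + 6)/(2*1) = -1.4127
f*(-8.8254) = (y-b)^2/(4a) = (-8.8254 + 6)^2/(4*1)
= 7.9829/4 = 1.9957


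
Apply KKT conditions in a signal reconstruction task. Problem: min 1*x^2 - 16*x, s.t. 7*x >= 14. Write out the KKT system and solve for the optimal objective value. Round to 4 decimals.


Step 1: Try lambda = 0 (constraint inactive).
Stationarity: 2*1*x - 16 = 0
x* = 16/(2*1) = 8.0
Check constraint: 7*8.0 = 56.0 >= 14 -- satisfied.
Step 2: Compute optimal value.
f(x*) = 1*8.0^2 - 16*8.0 = -64.0


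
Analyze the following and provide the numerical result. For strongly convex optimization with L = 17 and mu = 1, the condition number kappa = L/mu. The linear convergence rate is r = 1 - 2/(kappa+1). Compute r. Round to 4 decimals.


Step 1: Compute the condition number.
kappa = L/mu = 17/1 = 17.0
Step 2: Compute the convergence rate.
r = 1 - 2/(kappa + 1) = 1 - 2*mu/(L + mu) = (L - mu)/(L + mu) = 16/18 = 0.8889


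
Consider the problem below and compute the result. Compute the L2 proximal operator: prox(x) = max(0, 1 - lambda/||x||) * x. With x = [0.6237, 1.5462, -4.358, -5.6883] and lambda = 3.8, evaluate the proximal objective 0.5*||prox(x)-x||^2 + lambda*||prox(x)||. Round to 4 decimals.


Step 1: Compute ||x||.
||x|| = 7.3572
Step 2: Compute scaling factor.
scale = max(0, 1 - 3.8/7.3572) = 0.4835
Step 3: prox(x) = [0.3016, 0.7476, -2.1071, -2.7503]
||prox(x)|| = 3.5572
Step 4: Proximal objective.
0.5*||prox-x||^2 = 7.22
lambda*||prox|| = 13.5174
Total = 20.7374


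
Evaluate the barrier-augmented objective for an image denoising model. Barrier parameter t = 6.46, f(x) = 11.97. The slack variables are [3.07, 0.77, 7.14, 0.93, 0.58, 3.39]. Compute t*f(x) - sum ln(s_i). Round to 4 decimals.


Step 1: Compute log-barrier.
ln values: [1.1217, -0.2614, 1.9657, -0.0726, -0.5447, 1.2208]
phi = -(1.1217 - 0.2614 + 1.9657 - 0.0726 - 0.5447 + 1.2208) = -3.4296
Step 2: Compute augmented objective.
t*f(x) = 6.46*11.97 = 77.3262
Total = 77.3262 - 3.4296 = 73.8966


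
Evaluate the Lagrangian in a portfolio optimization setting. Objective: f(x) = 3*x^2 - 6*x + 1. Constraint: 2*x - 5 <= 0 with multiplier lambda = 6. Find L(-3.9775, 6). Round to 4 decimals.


Step 1: Evaluate f(x).
f(-3.9775) = 3*(-3.9775)^2 - 6*(-3.9775) + 1 = 72.3265
Step 2: Evaluate g(x).
g(-3.9775) = 2*-3.9775 - 5 = -12.955
Step 3: Compute Lagrangian.
L = 72.3265 + 6*-12.955 = -5.4035


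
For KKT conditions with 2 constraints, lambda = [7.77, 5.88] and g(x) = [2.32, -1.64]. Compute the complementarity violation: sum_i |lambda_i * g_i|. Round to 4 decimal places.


KKT complementary slackness check:
lambda_1 * g_1 = 7.77 * 2.32 = 18.0264
lambda_2 * g_2 = 5.88 * -1.64 = -9.6432
Total violation = 18.0264 + 9.6432 = 27.6696


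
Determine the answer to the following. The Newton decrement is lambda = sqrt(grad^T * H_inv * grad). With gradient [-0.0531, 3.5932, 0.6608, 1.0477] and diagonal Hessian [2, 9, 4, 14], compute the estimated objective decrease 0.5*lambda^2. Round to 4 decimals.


Step 1: H is diagonal, so H^(-1) * g = [-0.0266, 0.3992, 0.1652, 0.0748].
Step 2: g^T H^(-1) g = sum_i g_i^2 / H_ii
  = (-0.0531)^2/2 + (3.5932)^2/9 + (0.6608)^2/4 + (1.0477)^2/14
  = 0.0014 + 1.4346 + 0.1092 + 0.0784 = 1.6235
Step 3: Objective decrease = 0.5 * g^T H^(-1) g = 0.8118


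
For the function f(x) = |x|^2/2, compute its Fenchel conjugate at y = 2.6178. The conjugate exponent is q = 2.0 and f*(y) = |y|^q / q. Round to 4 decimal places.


The conjugate exponent q satisfies 1/p + 1/q = 1.
p = 2, so q = 2/(2 - 1) = 2.0
|y|^q = 2.6178^2.0 = 6.8529
f*(2.6178) = 6.8529 / 2.0 = 3.4264


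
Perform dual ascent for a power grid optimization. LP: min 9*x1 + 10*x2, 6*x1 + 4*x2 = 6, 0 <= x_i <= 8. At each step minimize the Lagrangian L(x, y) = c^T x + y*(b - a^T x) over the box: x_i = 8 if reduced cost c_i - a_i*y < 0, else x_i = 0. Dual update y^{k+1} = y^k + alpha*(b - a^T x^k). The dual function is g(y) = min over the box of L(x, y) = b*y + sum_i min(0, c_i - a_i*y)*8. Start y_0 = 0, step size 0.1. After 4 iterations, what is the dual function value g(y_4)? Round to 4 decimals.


Dual ascent for LP: min 9*x1 + 10*x2, 6*x1 + 4*x2 = 6, 0 <= x_i <= 8
Step 1: y^k = 0.0, reduced costs: (9.0, 10.0)
  x^k = (0.0, 0.0), subgradient = b - a^T x = 6.0
  y^{k+1} = 0.0 + 0.1*6.0 = 0.6
Step 2: y^k = 0.6, reduced costs: (5.4, 7.6)
  x^k = (0.0, 0.0), subgradient = b - a^T x = 6.0
  y^{k+1} = 0.6 + 0.1*6.0 = 1.2
Step 3: y^k = 1.2, reduced costs: (1.8, 5.2)
  x^k = (0.0, 0.0), subgradient = b - a^T x = 6.0
  y^{k+1} = 1.2 + 0.1*6.0 = 1.8
Step 4: y^k = 1.8, reduced costs: (-1.8, 2.8)
  x^k = (8.0, 0.0), subgradient = b - a^T x = -42.0
  y^{k+1} = 1.8 + 0.1*-42.0 = -2.4
Dual objective at y_4 = -2.4: reduced costs (23.4, 19.6), box minimizer x = (0.0, 0.0)
g(y_4) = b*y + (c1 - a1*y)*x1 + (c2 - a2*y)*x2 = 6*(-2.4) + 23.4*0.0 + 19.6*0.0 = -14.4 + 0.0 + 0.0 = -14.4


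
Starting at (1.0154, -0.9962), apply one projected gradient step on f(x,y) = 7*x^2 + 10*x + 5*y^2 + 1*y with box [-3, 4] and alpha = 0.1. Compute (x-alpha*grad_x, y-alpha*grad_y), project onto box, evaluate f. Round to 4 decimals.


Step 1: Compute gradient at (1.0154, -0.9962).
grad_x = 2*7*1.0154 + 10 = 24.2156
grad_y = 2*5*-0.9962 + 1 = -8.962
Step 2: Gradient step.
x_raw = 1.0154 - 0.1*24.2156 = -1.4062
y_raw = -0.9962 - 0.1*-8.962 = -0.1
Step 3: Project onto [-3, 4].
x_proj = clip(-1.4062) = -1.4062
y_proj = clip(-0.1) = -0.1
Step 4: Evaluate f.
f(-1.4062, -0.1) = -0.2706


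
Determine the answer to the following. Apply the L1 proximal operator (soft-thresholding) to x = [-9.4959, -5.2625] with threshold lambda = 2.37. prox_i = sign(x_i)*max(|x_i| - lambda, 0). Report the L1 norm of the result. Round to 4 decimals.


Soft-thresholding with lambda = 2.37:
prox(-9.4959) = sign(-9.4959)*max(|-9.4959| - 2.37, 0) = -7.1259
prox(-5.2625) = sign(-5.2625)*max(|-5.2625| - 2.37, 0) = -2.8925
prox(x) = [-7.1259, -2.8925]
||prox(x)||_1 = 7.1259 + 2.8925 = 10.0184


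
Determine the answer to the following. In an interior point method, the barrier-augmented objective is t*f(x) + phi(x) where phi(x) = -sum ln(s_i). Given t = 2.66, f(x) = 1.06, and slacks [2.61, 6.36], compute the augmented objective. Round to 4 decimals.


Step 1: Compute log-barrier.
ln values: [0.9594, 1.85]
phi = -(0.9594 + 1.85) = -2.8094
Step 2: Compute augmented objective.
t*f(x) = 2.66*1.06 = 2.8196
Total = 2.8196 - 2.8094 = 0.0102


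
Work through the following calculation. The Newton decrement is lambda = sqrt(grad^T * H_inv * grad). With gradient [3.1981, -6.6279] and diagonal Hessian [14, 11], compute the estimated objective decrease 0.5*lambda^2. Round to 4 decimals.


Step 1: H is diagonal, so H^(-1) * g = [0.2284, -0.6025].
Step 2: g^T H^(-1) g = sum_i g_i^2 / H_ii
  = (3.1981)^2/14 + (-6.6279)^2/11
  = 0.7306 + 3.9936 = 4.7241
Step 3: Objective decrease = 0.5 * g^T H^(-1) g = 2.3621


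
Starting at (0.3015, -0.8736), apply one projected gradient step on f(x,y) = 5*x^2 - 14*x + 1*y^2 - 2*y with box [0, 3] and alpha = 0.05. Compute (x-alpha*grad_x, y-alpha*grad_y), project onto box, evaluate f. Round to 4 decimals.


Step 1: Compute gradient at (0.3015, -0.8736).
grad_x = 2*5*0.3015 - 14 = -10.985
grad_y = 2*1*-0.8736 - 2 = -3.7472
Step 2: Gradient step.
x_raw = 0.3015 - 0.05*-10.985 = 0.8508
y_raw = -0.8736 - 0.05*-3.7472 = -0.6862
Step 3: Project onto [0, 3].
x_proj = clip(0.8508) = 0.8508
y_proj = clip(-0.6862) = 0.0
Step 4: Evaluate f.
f(0.8508, 0.0) = -8.2916


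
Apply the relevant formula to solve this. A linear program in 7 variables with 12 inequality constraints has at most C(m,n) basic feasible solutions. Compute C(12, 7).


Each vertex corresponds to some choice of n active constraints out of m, so the number of vertices is at most C(m, n) = m! / (n!(m-n)!).
m = 12, n = 7
Numerator: 12 * 11 * 10 * 9 * 8 * 7 * 6
Denominator: 7! = 5040
C(12, 7) = 792


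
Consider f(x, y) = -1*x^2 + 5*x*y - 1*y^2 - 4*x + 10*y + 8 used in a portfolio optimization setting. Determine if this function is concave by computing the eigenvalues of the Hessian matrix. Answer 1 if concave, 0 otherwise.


The Hessian of f(x,y) = -1*x^2 + 5*x*y - 1*y^2 - 4*x + 10*y + 8 is:
H = [[-2, 5], [5, -2]]
Trace = -2 - 2 = -4
Determinant = -2*-2 - (5)^2 = -21
Discriminant = (-4)^2 - 4*-21 = 100.0
Eigenvalues: lambda_1 = -7.0, lambda_2 = 3.0
The function is not concave.

0


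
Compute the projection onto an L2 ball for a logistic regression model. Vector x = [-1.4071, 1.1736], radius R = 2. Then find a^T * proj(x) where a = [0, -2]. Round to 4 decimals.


Step 1: Compute ||x|| (intermediates to 6 decimals).
||x|| = sqrt((-1.4071)^2 + 1.1736^2) = 1.832285
Step 2: Project.
Since ||x|| <= R, proj = x (no scaling needed).
proj(x) = [-1.4071, 1.1736]
Step 3: Dot product.
a^T * proj(x) = 0*(-1.4071) - 2*1.1736 = -2.3472


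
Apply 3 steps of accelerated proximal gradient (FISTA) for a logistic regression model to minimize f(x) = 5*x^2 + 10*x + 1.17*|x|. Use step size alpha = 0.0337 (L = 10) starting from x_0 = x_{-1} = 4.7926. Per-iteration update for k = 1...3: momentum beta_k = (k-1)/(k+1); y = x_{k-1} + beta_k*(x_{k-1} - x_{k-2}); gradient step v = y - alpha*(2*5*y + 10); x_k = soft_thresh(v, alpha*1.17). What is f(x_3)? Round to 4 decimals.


FISTA on f(x) = 5*x^2 + 10*x + 1.17*|x|
L = 10, alpha = 0.0337
Iteration 1: beta = 0.0, y = 4.7926 + 0.0*(4.7926 - 4.7926) = 4.7926
  grad(y) = 57.926, v = y - alpha*grad = 2.8405
  prox(v) = soft_thresh(2.8405, 0.0394) = 2.8011
Iteration 2: beta = 0.3333, y = 2.8011 + 0.3333*(2.8011 - 4.7926) = 2.1372
  grad(y) = 31.3722, v = y - alpha*grad = 1.08
  prox(v) = soft_thresh(1.08, 0.0394) = 1.0405
Iteration 3: beta = 0.5, y = 1.0405 + 0.5*(1.0405 - 2.8011) = 0.1603
  grad(y) = 11.6029, v = y - alpha*grad = -0.2307
  prox(v) = soft_thresh(-0.2307, 0.0394) = -0.1913
f(x_3) = 5*(-0.1913)^2 + 10*(-0.1913) + 1.17*|-0.1913| = -1.5062


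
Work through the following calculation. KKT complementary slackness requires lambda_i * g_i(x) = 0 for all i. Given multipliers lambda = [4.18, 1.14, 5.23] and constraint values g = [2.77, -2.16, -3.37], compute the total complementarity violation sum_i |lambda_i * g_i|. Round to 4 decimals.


KKT complementary slackness check:
lambda_1 * g_1 = 4.18 * 2.77 = 11.5786
lambda_2 * g_2 = 1.14 * -2.16 = -2.4624
lambda_3 * g_3 = 5.23 * -3.37 = -17.6251
Total violation = 11.5786 + 2.4624 + 17.6251 = 31.6661
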